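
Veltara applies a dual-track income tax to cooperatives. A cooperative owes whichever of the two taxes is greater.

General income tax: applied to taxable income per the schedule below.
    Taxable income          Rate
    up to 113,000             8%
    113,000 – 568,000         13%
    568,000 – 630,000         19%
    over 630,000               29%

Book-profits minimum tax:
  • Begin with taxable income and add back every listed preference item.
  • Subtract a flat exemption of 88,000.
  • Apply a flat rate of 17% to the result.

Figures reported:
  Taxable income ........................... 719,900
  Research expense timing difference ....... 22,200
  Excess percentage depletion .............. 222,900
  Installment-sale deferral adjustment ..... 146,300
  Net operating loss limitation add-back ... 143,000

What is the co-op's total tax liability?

Book-profits minimum tax:
  Adjusted income: 719,900 + 22,200 + 222,900 + 146,300 + 143,000 = 1,254,300
  Less exemption 88,000 → base 1,166,300
  1,166,300 × 17% = 198,271

General income tax:
  113,000 × 8% = 9,040
  455,000 × 13% = 59,150
  62,000 × 19% = 11,780
  89,900 × 29% = 26,071
  → 106,041

198,271 > 106,041, so the book-profits minimum tax is the binding amount.

198,271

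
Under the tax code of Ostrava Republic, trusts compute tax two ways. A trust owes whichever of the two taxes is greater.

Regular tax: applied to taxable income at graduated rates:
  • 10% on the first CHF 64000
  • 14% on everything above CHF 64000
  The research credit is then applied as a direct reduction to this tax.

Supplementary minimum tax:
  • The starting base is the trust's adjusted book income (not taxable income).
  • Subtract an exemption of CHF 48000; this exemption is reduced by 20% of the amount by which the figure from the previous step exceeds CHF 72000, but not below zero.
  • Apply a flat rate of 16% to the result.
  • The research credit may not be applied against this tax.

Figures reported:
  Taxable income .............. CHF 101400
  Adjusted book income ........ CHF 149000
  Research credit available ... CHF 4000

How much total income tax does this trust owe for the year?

Regular tax:
  CHF 64000 × 10% = CHF 6400
  CHF 37400 × 14% = CHF 5236
  → CHF 11636
  Less research credit CHF 4000 → CHF 7636

Supplementary minimum tax:
  Base (adjusted book income): CHF 149000
  Exemption: CHF 48000 − 20% × (CHF 149000 − CHF 72000) = CHF 48000 − CHF 15400 = CHF 32600
  Base: CHF 149000 − CHF 32600 = CHF 116400
  CHF 116400 × 16% = CHF 18624

CHF 18624 > CHF 7636, so the supplementary minimum tax is the binding amount.

CHF 18624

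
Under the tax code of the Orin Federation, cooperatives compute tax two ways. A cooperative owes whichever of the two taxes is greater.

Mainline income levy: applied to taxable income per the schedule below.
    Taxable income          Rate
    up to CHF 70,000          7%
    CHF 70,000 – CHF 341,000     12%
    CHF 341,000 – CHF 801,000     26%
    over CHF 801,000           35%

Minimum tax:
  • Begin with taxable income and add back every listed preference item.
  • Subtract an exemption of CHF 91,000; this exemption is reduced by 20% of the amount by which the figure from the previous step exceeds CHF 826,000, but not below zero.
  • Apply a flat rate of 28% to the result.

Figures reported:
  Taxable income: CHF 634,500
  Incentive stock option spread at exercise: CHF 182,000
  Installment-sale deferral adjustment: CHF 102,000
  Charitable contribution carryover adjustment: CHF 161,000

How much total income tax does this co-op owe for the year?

Mainline income levy:
  CHF 70,000 × 7% = CHF 4,900
  CHF 271,000 × 12% = CHF 32,520
  CHF 293,500 × 26% = CHF 76,310
  → CHF 113,730

Minimum tax:
  Adjusted income: CHF 634,500 + CHF 182,000 + CHF 102,000 + CHF 161,000 = CHF 1,079,500
  Exemption: CHF 91,000 − 20% × (CHF 1,079,500 − CHF 826,000) = CHF 91,000 − CHF 50,700 = CHF 40,300
  Base: CHF 1,079,500 − CHF 40,300 = CHF 1,039,200
  CHF 1,039,200 × 28% = CHF 290,976

CHF 290,976 > CHF 113,730, so the minimum tax is the binding amount.

CHF 290,976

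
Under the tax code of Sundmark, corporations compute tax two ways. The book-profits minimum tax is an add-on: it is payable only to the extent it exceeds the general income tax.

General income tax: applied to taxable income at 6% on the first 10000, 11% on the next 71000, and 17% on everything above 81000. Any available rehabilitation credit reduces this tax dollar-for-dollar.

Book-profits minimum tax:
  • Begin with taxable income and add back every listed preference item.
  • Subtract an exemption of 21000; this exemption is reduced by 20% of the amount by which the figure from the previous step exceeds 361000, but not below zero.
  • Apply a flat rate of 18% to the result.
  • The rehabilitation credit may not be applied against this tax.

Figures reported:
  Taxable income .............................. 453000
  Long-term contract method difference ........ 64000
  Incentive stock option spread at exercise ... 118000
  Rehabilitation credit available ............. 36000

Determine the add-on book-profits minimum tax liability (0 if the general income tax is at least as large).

General income tax:
  10000 × 6% = 600
  71000 × 11% = 7810
  372000 × 17% = 63240
  → 71650
  Less rehabilitation credit 36000 → 35650

Book-profits minimum tax:
  Adjusted income: 453000 + 64000 + 118000 = 635000
  Exemption: 20% × (635000 − 361000) = 54800 ≥ 21000, so the exemption is fully phased out
  Base: 635000 − 0 = 635000
  635000 × 18% = 114300

Excess of book-profits minimum tax over general income tax: 114300 − 35650 = 78650.

78650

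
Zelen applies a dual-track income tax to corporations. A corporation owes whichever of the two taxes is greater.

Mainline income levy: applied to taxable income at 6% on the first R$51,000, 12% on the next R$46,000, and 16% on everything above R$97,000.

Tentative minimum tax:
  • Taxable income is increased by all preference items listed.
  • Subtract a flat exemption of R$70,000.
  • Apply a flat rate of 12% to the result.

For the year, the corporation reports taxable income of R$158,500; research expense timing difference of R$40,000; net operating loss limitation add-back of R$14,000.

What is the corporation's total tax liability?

Tentative minimum tax:
  Adjusted income: R$158,500 + R$40,000 + R$14,000 = R$212,500
  Less exemption R$70,000 → base R$142,500
  R$142,500 × 12% = R$17,100

Mainline income levy:
  R$51,000 × 6% = R$3,060
  R$46,000 × 12% = R$5,520
  R$61,500 × 16% = R$9,840
  → R$18,420

R$18,420 > R$17,100, so the mainline income levy governs.

R$18,420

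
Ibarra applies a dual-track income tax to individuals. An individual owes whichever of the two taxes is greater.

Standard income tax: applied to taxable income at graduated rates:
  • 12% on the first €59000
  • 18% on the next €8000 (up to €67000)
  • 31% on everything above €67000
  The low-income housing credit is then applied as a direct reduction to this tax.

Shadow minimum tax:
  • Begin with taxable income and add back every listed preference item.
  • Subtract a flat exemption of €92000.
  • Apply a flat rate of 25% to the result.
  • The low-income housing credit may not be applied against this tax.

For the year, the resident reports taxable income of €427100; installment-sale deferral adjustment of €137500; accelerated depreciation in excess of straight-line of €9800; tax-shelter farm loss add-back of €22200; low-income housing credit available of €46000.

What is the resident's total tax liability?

€126150

Shadow minimum tax:
  Adjusted income: €427100 + €137500 + €9800 + €22200 = €596600
  Less exemption €92000 → base €504600
  €504600 × 25% = €126150

Standard income tax:
  €59000 × 12% = €7080
  €8000 × 18% = €1440
  €360100 × 31% = €111631
  → €120151
  Less low-income housing credit €46000 → €74151

€126150 > €74151, so the shadow minimum tax is the binding amount.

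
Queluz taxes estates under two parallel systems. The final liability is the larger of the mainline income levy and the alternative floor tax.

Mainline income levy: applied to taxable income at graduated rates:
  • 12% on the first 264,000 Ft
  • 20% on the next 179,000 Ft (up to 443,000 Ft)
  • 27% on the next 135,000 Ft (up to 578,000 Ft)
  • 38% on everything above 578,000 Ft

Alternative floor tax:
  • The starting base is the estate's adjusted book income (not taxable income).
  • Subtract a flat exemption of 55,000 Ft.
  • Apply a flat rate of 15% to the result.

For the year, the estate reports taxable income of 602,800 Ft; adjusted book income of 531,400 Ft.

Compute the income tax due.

Alternative floor tax:
  Base (adjusted book income): 531,400 Ft
  Less exemption 55,000 Ft → base 476,400 Ft
  476,400 Ft × 15% = 71,460 Ft

Mainline income levy:
  264,000 Ft × 12% = 31,680 Ft
  179,000 Ft × 20% = 35,800 Ft
  135,000 Ft × 27% = 36,450 Ft
  24,800 Ft × 38% = 9,424 Ft
  → 113,354 Ft

113,354 Ft > 71,460 Ft, so the mainline income levy governs.

113,354 Ft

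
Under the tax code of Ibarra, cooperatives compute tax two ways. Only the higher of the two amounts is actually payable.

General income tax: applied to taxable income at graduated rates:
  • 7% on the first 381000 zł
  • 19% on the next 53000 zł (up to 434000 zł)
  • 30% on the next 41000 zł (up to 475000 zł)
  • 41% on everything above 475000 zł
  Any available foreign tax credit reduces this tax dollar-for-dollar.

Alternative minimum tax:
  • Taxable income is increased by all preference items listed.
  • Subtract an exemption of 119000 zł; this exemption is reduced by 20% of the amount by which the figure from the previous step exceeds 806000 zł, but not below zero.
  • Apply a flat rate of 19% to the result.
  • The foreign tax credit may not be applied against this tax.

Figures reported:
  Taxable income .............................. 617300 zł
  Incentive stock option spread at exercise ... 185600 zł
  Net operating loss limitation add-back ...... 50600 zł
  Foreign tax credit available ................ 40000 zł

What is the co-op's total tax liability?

Alternative minimum tax:
  Adjusted income: 617300 zł + 185600 zł + 50600 zł = 853500 zł
  Exemption: 119000 zł − 20% × (853500 zł − 806000 zł) = 119000 zł − 9500 zł = 109500 zł
  Base: 853500 zł − 109500 zł = 744000 zł
  744000 zł × 19% = 141360 zł

General income tax:
  381000 zł × 7% = 26670 zł
  53000 zł × 19% = 10070 zł
  41000 zł × 30% = 12300 zł
  142300 zł × 41% = 58343 zł
  → 107383 zł
  Less foreign tax credit 40000 zł → 67383 zł

141360 zł > 67383 zł, so the alternative minimum tax is the binding amount.

141360 zł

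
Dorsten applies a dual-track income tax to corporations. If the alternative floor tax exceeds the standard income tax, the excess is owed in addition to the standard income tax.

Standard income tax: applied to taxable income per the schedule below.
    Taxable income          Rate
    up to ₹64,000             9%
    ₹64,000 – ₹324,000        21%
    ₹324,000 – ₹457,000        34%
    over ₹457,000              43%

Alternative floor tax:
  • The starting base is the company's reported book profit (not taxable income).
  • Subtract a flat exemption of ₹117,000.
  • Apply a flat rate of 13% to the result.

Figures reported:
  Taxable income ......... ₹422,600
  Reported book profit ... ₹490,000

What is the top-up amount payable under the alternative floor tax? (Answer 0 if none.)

Standard income tax:
  ₹64,000 × 9% = ₹5,760
  ₹260,000 × 21% = ₹54,600
  ₹98,600 × 34% = ₹33,524
  → ₹93,884

Alternative floor tax:
  Base (reported book profit): ₹490,000
  Less exemption ₹117,000 → base ₹373,000
  ₹373,000 × 13% = ₹48,490

₹48,490 ≤ ₹93,884, so no add-on is due.

₹0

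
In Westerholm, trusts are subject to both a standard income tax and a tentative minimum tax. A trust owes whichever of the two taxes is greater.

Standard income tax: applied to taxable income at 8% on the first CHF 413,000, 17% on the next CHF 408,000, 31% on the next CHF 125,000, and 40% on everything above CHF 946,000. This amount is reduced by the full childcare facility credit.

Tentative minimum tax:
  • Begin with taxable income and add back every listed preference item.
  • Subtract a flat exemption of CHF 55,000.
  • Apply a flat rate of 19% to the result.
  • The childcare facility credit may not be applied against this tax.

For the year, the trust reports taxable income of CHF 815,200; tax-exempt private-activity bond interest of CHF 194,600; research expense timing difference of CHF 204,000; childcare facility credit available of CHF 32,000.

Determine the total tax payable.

CHF 220,172

Tentative minimum tax:
  Adjusted income: CHF 815,200 + CHF 194,600 + CHF 204,000 = CHF 1,213,800
  Less exemption CHF 55,000 → base CHF 1,158,800
  CHF 1,158,800 × 19% = CHF 220,172

Standard income tax:
  CHF 413,000 × 8% = CHF 33,040
  CHF 402,200 × 17% = CHF 68,374
  → CHF 101,414
  Less childcare facility credit CHF 32,000 → CHF 69,414

CHF 220,172 > CHF 69,414, so the tentative minimum tax is the binding amount.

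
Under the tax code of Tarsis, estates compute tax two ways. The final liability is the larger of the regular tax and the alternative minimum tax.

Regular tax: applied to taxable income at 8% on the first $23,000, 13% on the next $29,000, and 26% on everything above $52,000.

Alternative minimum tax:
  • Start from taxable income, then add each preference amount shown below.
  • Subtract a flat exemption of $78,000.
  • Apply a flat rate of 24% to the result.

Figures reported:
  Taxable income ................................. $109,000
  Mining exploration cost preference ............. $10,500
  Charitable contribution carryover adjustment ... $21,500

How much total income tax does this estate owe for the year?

$20,430

Regular tax:
  $23,000 × 8% = $1,840
  $29,000 × 13% = $3,770
  $57,000 × 26% = $14,820
  → $20,430

Alternative minimum tax:
  Adjusted income: $109,000 + $10,500 + $21,500 = $141,000
  Less exemption $78,000 → base $63,000
  $63,000 × 24% = $15,120

$20,430 > $15,120, so the regular tax governs.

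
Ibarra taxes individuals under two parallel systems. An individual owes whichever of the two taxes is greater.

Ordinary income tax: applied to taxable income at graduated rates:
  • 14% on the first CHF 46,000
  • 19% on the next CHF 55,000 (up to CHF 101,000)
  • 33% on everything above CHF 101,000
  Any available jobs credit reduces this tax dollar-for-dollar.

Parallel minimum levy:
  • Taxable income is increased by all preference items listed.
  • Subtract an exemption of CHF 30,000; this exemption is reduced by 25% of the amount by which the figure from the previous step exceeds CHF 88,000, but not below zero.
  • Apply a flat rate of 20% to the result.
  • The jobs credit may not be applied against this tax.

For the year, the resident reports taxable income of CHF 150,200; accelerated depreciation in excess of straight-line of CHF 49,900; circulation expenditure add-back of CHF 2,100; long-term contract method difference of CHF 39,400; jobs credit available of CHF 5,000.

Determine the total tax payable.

CHF 48,320

Ordinary income tax:
  CHF 46,000 × 14% = CHF 6,440
  CHF 55,000 × 19% = CHF 10,450
  CHF 49,200 × 33% = CHF 16,236
  → CHF 33,126
  Less jobs credit CHF 5,000 → CHF 28,126

Parallel minimum levy:
  Adjusted income: CHF 150,200 + CHF 49,900 + CHF 2,100 + CHF 39,400 = CHF 241,600
  Exemption: 25% × (CHF 241,600 − CHF 88,000) = CHF 38,400 ≥ CHF 30,000, so the exemption is fully phased out
  Base: CHF 241,600 − CHF 0 = CHF 241,600
  CHF 241,600 × 20% = CHF 48,320

CHF 48,320 > CHF 28,126, so the parallel minimum levy is the binding amount.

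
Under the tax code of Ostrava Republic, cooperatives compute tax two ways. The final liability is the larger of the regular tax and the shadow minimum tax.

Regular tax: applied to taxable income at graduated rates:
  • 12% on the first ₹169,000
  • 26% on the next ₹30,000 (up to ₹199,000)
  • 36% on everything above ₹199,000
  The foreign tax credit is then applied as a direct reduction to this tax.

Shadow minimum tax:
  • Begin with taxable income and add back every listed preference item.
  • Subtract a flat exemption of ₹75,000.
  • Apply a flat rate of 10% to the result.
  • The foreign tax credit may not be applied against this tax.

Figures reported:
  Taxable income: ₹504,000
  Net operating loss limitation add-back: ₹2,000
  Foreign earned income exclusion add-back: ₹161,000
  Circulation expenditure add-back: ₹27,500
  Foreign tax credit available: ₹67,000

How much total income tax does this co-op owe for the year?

Shadow minimum tax:
  Adjusted income: ₹504,000 + ₹2,000 + ₹161,000 + ₹27,500 = ₹694,500
  Less exemption ₹75,000 → base ₹619,500
  ₹619,500 × 10% = ₹61,950

Regular tax:
  ₹169,000 × 12% = ₹20,280
  ₹30,000 × 26% = ₹7,800
  ₹305,000 × 36% = ₹109,800
  → ₹137,880
  Less foreign tax credit ₹67,000 → ₹70,880

₹70,880 > ₹61,950, so the regular tax governs.

₹70,880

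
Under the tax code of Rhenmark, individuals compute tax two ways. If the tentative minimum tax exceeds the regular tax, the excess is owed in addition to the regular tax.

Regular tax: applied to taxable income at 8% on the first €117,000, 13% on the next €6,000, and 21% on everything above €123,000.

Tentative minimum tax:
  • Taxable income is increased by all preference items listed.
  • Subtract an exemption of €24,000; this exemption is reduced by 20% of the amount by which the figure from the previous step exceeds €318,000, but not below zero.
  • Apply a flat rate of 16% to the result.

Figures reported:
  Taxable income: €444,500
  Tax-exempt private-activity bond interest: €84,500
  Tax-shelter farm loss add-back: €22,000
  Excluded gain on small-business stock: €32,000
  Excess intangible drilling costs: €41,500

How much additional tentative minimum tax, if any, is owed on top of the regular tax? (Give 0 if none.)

Tentative minimum tax:
  Adjusted income: €444,500 + €84,500 + €22,000 + €32,000 + €41,500 = €624,500
  Exemption: 20% × (€624,500 − €318,000) = €61,300 ≥ €24,000, so the exemption is fully phased out
  Base: €624,500 − €0 = €624,500
  €624,500 × 16% = €99,920

Regular tax:
  €117,000 × 8% = €9,360
  €6,000 × 13% = €780
  €321,500 × 21% = €67,515
  → €77,655

Excess of tentative minimum tax over regular tax: €99,920 − €77,655 = €22,265.

€22,265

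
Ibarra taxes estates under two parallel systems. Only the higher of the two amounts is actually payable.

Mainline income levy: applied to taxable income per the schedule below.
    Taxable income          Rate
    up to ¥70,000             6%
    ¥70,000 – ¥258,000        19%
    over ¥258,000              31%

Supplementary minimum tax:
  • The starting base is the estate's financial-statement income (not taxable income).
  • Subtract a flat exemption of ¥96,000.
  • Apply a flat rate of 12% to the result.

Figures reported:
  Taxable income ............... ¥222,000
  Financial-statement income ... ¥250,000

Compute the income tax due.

¥33,080

Mainline income levy:
  ¥70,000 × 6% = ¥4,200
  ¥152,000 × 19% = ¥28,880
  → ¥33,080

Supplementary minimum tax:
  Base (financial-statement income): ¥250,000
  Less exemption ¥96,000 → base ¥154,000
  ¥154,000 × 12% = ¥18,480

¥33,080 > ¥18,480, so the mainline income levy governs.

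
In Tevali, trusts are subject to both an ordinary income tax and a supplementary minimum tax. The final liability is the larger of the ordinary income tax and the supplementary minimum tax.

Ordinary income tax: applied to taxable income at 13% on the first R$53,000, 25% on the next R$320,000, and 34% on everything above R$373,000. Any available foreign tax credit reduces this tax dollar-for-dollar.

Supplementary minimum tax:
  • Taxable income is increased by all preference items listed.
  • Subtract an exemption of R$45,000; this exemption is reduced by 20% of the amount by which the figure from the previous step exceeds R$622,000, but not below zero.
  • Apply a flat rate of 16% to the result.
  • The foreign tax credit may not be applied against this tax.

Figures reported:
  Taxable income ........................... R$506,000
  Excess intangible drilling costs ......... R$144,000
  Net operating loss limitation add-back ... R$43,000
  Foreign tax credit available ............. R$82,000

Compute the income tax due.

Ordinary income tax:
  R$53,000 × 13% = R$6,890
  R$320,000 × 25% = R$80,000
  R$133,000 × 34% = R$45,220
  → R$132,110
  Less foreign tax credit R$82,000 → R$50,110

Supplementary minimum tax:
  Adjusted income: R$506,000 + R$144,000 + R$43,000 = R$693,000
  Exemption: R$45,000 − 20% × (R$693,000 − R$622,000) = R$45,000 − R$14,200 = R$30,800
  Base: R$693,000 − R$30,800 = R$662,200
  R$662,200 × 16% = R$105,952

R$105,952 > R$50,110, so the supplementary minimum tax is the binding amount.

R$105,952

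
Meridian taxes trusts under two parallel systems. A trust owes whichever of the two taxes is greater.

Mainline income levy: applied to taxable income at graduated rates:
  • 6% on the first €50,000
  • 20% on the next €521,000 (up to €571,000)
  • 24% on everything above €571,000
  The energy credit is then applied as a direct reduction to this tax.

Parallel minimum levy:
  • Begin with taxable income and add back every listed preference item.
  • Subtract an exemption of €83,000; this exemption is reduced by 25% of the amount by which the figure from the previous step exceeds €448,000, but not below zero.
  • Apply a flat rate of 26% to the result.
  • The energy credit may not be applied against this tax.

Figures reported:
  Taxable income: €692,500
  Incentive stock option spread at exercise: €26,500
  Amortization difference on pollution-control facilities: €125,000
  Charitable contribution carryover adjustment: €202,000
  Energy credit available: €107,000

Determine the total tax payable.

€271,960

Mainline income levy:
  €50,000 × 6% = €3,000
  €521,000 × 20% = €104,200
  €121,500 × 24% = €29,160
  → €136,360
  Less energy credit €107,000 → €29,360

Parallel minimum levy:
  Adjusted income: €692,500 + €26,500 + €125,000 + €202,000 = €1,046,000
  Exemption: 25% × (€1,046,000 − €448,000) = €149,500 ≥ €83,000, so the exemption is fully phased out
  Base: €1,046,000 − €0 = €1,046,000
  €1,046,000 × 26% = €271,960

€271,960 > €29,360, so the parallel minimum levy is the binding amount.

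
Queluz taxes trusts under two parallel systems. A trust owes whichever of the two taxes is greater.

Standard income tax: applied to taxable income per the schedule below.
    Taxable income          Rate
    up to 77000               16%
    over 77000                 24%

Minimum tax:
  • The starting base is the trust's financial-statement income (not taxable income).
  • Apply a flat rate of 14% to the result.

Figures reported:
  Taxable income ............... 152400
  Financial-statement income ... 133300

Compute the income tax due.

Minimum tax:
  Base (financial-statement income): 133300
  133300 × 14% = 18662

Standard income tax:
  77000 × 16% = 12320
  75400 × 24% = 18096
  → 30416

30416 > 18662, so the standard income tax governs.

30416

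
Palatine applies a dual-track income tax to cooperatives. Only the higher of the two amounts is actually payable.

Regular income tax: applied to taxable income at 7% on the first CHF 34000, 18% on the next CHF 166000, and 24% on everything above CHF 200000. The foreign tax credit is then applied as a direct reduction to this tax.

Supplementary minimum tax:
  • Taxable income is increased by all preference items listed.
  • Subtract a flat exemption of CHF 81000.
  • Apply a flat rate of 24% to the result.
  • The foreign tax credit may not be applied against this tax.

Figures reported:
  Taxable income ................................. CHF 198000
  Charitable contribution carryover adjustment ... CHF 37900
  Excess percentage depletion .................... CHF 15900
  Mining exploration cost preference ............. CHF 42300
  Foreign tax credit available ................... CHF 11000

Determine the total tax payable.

Regular income tax:
  CHF 34000 × 7% = CHF 2380
  CHF 164000 × 18% = CHF 29520
  → CHF 31900
  Less foreign tax credit CHF 11000 → CHF 20900

Supplementary minimum tax:
  Adjusted income: CHF 198000 + CHF 37900 + CHF 15900 + CHF 42300 = CHF 294100
  Less exemption CHF 81000 → base CHF 213100
  CHF 213100 × 24% = CHF 51144

CHF 51144 > CHF 20900, so the supplementary minimum tax is the binding amount.

CHF 51144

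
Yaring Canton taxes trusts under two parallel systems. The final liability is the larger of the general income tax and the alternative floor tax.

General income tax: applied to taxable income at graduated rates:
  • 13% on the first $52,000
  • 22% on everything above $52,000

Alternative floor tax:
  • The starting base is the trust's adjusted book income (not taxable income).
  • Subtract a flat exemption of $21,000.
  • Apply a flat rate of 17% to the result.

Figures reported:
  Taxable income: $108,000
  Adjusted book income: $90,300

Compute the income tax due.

$19,080

General income tax:
  $52,000 × 13% = $6,760
  $56,000 × 22% = $12,320
  → $19,080

Alternative floor tax:
  Base (adjusted book income): $90,300
  Less exemption $21,000 → base $69,300
  $69,300 × 17% = $11,781

$19,080 > $11,781, so the general income tax governs.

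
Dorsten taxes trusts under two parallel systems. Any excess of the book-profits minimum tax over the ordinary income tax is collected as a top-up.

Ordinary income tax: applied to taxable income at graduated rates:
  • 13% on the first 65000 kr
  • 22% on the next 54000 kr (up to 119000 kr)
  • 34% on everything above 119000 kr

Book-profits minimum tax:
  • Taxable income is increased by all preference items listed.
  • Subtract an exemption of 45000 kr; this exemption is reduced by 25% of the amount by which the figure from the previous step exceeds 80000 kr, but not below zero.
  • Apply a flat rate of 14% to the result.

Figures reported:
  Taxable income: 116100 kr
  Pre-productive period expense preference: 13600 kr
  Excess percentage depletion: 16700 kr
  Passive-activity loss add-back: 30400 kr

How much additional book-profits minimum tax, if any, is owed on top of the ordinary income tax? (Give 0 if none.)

Book-profits minimum tax:
  Adjusted income: 116100 kr + 13600 kr + 16700 kr + 30400 kr = 176800 kr
  Exemption: 45000 kr − 25% × (176800 kr − 80000 kr) = 45000 kr − 24200 kr = 20800 kr
  Base: 176800 kr − 20800 kr = 156000 kr
  156000 kr × 14% = 21840 kr

Ordinary income tax:
  65000 kr × 13% = 8450 kr
  51100 kr × 22% = 11242 kr
  → 19692 kr

Excess of book-profits minimum tax over ordinary income tax: 21840 kr − 19692 kr = 2148 kr.

2148 kr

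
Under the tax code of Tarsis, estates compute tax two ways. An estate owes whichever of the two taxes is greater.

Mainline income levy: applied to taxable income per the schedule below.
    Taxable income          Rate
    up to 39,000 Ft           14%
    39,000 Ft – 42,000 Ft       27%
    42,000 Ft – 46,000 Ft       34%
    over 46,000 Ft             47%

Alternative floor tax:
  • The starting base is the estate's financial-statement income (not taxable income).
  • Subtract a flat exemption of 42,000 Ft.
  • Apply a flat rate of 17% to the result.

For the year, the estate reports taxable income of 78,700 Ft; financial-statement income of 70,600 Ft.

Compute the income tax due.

Mainline income levy:
  39,000 Ft × 14% = 5,460 Ft
  3,000 Ft × 27% = 810 Ft
  4,000 Ft × 34% = 1,360 Ft
  32,700 Ft × 47% = 15,369 Ft
  → 22,999 Ft

Alternative floor tax:
  Base (financial-statement income): 70,600 Ft
  Less exemption 42,000 Ft → base 28,600 Ft
  28,600 Ft × 17% = 4,862 Ft

22,999 Ft > 4,862 Ft, so the mainline income levy governs.

22,999 Ft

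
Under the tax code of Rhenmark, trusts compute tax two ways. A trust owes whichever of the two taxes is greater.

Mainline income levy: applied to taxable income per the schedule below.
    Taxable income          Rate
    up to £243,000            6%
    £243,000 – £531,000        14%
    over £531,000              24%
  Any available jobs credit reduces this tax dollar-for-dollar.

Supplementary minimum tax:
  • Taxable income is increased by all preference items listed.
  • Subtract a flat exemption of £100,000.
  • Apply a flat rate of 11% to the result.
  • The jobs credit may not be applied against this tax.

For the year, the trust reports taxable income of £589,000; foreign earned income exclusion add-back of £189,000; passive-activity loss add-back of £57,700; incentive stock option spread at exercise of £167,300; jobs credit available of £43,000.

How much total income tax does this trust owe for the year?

£99,330

Supplementary minimum tax:
  Adjusted income: £589,000 + £189,000 + £57,700 + £167,300 = £1,003,000
  Less exemption £100,000 → base £903,000
  £903,000 × 11% = £99,330

Mainline income levy:
  £243,000 × 6% = £14,580
  £288,000 × 14% = £40,320
  £58,000 × 24% = £13,920
  → £68,820
  Less jobs credit £43,000 → £25,820

£99,330 > £25,820, so the supplementary minimum tax is the binding amount.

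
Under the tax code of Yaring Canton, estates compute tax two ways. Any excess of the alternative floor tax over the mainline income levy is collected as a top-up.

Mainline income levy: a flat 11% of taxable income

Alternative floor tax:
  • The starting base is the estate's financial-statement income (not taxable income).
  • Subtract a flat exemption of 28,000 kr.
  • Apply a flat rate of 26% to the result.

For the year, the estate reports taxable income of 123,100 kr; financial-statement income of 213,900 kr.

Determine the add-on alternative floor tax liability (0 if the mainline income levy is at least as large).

Mainline income levy:
  123,100 kr × 11% = 13,541 kr

Alternative floor tax:
  Base (financial-statement income): 213,900 kr
  Less exemption 28,000 kr → base 185,900 kr
  185,900 kr × 26% = 48,334 kr

Excess of alternative floor tax over mainline income levy: 48,334 kr − 13,541 kr = 34,793 kr.

34,793 kr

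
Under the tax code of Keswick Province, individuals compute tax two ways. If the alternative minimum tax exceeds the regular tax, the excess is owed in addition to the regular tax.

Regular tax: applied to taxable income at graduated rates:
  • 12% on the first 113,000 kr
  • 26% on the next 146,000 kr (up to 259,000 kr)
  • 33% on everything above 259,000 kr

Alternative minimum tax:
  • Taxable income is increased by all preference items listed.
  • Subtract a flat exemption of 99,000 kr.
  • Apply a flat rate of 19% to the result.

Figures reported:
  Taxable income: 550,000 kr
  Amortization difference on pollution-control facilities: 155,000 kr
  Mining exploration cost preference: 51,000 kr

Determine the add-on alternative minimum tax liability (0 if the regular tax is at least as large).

Regular tax:
  113,000 kr × 12% = 13,560 kr
  146,000 kr × 26% = 37,960 kr
  291,000 kr × 33% = 96,030 kr
  → 147,550 kr

Alternative minimum tax:
  Adjusted income: 550,000 kr + 155,000 kr + 51,000 kr = 756,000 kr
  Less exemption 99,000 kr → base 657,000 kr
  657,000 kr × 19% = 124,830 kr

124,830 kr ≤ 147,550 kr, so no add-on is due.

0 kr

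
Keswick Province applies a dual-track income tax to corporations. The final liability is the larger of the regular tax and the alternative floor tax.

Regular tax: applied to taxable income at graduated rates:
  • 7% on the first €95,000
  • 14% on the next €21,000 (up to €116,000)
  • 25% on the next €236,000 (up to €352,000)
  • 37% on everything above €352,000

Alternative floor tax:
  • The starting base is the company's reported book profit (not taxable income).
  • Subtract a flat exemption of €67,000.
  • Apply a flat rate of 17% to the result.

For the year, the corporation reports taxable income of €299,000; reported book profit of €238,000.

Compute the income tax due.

€55,340

Alternative floor tax:
  Base (reported book profit): €238,000
  Less exemption €67,000 → base €171,000
  €171,000 × 17% = €29,070

Regular tax:
  €95,000 × 7% = €6,650
  €21,000 × 14% = €2,940
  €183,000 × 25% = €45,750
  → €55,340

€55,340 > €29,070, so the regular tax governs.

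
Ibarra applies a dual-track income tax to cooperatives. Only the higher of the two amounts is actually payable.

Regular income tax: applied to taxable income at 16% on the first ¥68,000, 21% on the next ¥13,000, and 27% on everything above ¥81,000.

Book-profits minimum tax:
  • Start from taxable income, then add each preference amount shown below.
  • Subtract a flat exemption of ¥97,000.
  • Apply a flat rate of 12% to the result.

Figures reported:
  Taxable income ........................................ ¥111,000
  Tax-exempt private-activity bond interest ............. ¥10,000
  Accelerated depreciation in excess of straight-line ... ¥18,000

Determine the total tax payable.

¥21,710

Book-profits minimum tax:
  Adjusted income: ¥111,000 + ¥10,000 + ¥18,000 = ¥139,000
  Less exemption ¥97,000 → base ¥42,000
  ¥42,000 × 12% = ¥5,040

Regular income tax:
  ¥68,000 × 16% = ¥10,880
  ¥13,000 × 21% = ¥2,730
  ¥30,000 × 27% = ¥8,100
  → ¥21,710

¥21,710 > ¥5,040, so the regular income tax governs.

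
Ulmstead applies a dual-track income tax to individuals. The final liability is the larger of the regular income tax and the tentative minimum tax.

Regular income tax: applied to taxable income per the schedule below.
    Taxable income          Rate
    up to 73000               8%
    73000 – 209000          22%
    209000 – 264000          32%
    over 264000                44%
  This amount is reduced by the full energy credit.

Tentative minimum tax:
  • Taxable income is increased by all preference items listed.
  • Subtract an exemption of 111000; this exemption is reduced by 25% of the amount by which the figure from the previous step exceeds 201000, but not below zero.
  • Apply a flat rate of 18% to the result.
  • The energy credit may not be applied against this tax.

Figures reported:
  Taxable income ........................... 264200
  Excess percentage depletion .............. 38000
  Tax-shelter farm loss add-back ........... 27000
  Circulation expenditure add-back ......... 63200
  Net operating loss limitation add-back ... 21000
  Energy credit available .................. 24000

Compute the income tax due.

Regular income tax:
  73000 × 8% = 5840
  136000 × 22% = 29920
  55000 × 32% = 17600
  200 × 44% = 88
  → 53448
  Less energy credit 24000 → 29448

Tentative minimum tax:
  Adjusted income: 264200 + 38000 + 27000 + 63200 + 21000 = 413400
  Exemption: 111000 − 25% × (413400 − 201000) = 111000 − 53100 = 57900
  Base: 413400 − 57900 = 355500
  355500 × 18% = 63990

63990 > 29448, so the tentative minimum tax is the binding amount.

63990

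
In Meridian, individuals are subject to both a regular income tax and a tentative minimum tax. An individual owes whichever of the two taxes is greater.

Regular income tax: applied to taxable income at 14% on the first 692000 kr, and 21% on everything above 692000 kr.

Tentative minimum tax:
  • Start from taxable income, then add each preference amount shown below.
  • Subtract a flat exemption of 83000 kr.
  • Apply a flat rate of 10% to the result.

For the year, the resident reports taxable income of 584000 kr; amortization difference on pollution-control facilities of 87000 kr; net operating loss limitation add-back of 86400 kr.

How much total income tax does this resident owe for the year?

81760 kr

Tentative minimum tax:
  Adjusted income: 584000 kr + 87000 kr + 86400 kr = 757400 kr
  Less exemption 83000 kr → base 674400 kr
  674400 kr × 10% = 67440 kr

Regular income tax:
  584000 kr × 14% = 81760 kr

81760 kr > 67440 kr, so the regular income tax governs.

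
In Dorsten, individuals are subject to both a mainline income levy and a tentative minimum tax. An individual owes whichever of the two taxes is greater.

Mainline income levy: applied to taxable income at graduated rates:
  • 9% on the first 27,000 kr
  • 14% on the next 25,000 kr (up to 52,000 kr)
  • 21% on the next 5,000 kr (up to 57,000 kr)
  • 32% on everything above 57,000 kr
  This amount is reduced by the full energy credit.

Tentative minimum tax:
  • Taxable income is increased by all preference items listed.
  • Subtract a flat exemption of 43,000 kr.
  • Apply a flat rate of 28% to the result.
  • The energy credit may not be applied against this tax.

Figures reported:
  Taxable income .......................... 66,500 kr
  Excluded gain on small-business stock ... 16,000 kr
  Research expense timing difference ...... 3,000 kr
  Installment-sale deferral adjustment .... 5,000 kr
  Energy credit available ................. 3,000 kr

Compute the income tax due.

Mainline income levy:
  27,000 kr × 9% = 2,430 kr
  25,000 kr × 14% = 3,500 kr
  5,000 kr × 21% = 1,050 kr
  9,500 kr × 32% = 3,040 kr
  → 10,020 kr
  Less energy credit 3,000 kr → 7,020 kr

Tentative minimum tax:
  Adjusted income: 66,500 kr + 16,000 kr + 3,000 kr + 5,000 kr = 90,500 kr
  Less exemption 43,000 kr → base 47,500 kr
  47,500 kr × 28% = 13,300 kr

13,300 kr > 7,020 kr, so the tentative minimum tax is the binding amount.

13,300 kr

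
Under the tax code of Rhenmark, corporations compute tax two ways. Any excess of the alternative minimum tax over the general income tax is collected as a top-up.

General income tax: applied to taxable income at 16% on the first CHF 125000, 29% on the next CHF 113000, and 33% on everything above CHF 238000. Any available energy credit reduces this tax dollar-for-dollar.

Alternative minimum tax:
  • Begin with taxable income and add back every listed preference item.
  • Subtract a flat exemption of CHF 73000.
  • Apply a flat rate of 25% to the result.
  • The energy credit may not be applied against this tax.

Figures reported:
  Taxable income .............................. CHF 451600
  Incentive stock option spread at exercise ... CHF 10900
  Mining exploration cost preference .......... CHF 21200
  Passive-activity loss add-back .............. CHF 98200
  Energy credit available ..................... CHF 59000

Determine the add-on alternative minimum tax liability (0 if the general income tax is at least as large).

General income tax:
  CHF 125000 × 16% = CHF 20000
  CHF 113000 × 29% = CHF 32770
  CHF 213600 × 33% = CHF 70488
  → CHF 123258
  Less energy credit CHF 59000 → CHF 64258

Alternative minimum tax:
  Adjusted income: CHF 451600 + CHF 10900 + CHF 21200 + CHF 98200 = CHF 581900
  Less exemption CHF 73000 → base CHF 508900
  CHF 508900 × 25% = CHF 127225

Excess of alternative minimum tax over general income tax: CHF 127225 − CHF 64258 = CHF 62967.

CHF 62967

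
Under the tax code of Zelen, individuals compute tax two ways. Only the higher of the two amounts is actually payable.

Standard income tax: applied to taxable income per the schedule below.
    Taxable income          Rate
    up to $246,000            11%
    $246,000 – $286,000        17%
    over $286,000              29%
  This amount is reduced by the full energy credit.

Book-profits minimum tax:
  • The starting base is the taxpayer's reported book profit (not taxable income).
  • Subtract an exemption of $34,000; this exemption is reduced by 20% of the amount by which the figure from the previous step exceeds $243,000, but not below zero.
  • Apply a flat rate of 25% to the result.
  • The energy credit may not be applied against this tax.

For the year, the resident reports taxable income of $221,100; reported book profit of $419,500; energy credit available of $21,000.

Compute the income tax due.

$104,875

Standard income tax:
  $221,100 × 11% = $24,321
  Less energy credit $21,000 → $3,321

Book-profits minimum tax:
  Base (reported book profit): $419,500
  Exemption: 20% × ($419,500 − $243,000) = $35,300 ≥ $34,000, so the exemption is fully phased out
  Base: $419,500 − $0 = $419,500
  $419,500 × 25% = $104,875

$104,875 > $3,321, so the book-profits minimum tax is the binding amount.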